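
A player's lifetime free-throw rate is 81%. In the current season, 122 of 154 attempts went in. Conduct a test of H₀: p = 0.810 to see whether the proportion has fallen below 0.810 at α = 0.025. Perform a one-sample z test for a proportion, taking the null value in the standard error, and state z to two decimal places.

z = -0.56

p̂ = 122/154 = 0.7922.
SE = √(p₀(1−p₀)/n) = √(0.1539/154) = 0.0316.
z = (0.7922 − 0.81)/0.0316 = -0.0178/0.0316 = -0.56.
p-value = P(Z < -0.563) ≈ 0.2868. With α = 0.025, fail to reject H₀.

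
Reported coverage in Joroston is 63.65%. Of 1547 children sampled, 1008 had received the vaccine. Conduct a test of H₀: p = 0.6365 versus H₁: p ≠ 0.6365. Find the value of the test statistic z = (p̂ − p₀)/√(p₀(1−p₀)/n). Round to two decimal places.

z = 1.23

p̂ = 1008/1547 = 0.65158.
SE = √(p₀(1−p₀)/n) = √(0.23137/1547) = 0.01223.
z = (0.65158 − 0.6365)/0.01223 = 0.01508/0.01223 = 1.23.
p-value = 2·P(Z > 1.233) ≈ 0.2174.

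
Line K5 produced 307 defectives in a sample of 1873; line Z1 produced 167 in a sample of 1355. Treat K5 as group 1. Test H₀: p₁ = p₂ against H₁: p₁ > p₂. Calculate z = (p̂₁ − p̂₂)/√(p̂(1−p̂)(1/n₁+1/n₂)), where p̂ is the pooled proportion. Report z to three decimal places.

p̂₁ = 307/1873 = 0.163908, p̂₂ = 167/1355 = 0.123247.
Pooled p̂ = (307+167)/(1873+1355) = 474/3228 = 0.146840.
SE = √(0.125278 × 0.00127191) = 0.012623.
z = (0.163908 − 0.123247)/0.012623 = 0.040661/0.012623 = 3.221.

z = 3.221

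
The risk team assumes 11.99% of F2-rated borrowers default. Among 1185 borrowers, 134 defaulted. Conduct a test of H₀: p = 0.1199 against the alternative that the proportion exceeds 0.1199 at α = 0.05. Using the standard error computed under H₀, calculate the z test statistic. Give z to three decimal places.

z = -0.723

p̂ = 134/1185 ≈ 0.113080.
Standard error under H₀: √(0.1199×0.8801/1185) = 0.009437.
z = (0.113080 − 0.1199)/0.009437 = -0.006820/0.009437 = -0.723.
p-value = P(Z > -0.723) ≈ 0.7651; since p > α = 0.05, fail to reject H₀.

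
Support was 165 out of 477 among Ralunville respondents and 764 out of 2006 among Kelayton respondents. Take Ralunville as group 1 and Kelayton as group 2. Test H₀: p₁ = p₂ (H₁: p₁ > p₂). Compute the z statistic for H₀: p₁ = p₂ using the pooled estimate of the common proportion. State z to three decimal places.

p̂₁ = 165/477 = 0.34591, p̂₂ = 764/2006 = 0.38086.
Pooled p̂ = (165+764)/(477+2006) = 929/2483 = 0.37414.
SE = √(0.23416 × 0.00259494) = 0.02465.
z = (0.34591 − 0.38086)/0.02465 = -0.03495/0.02465 = -1.418.

z = -1.418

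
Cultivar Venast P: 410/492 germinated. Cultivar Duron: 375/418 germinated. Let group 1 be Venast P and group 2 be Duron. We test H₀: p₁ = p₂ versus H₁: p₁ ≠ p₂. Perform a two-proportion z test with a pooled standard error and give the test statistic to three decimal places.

p̂₁ = 410/492 = 0.83333, p̂₂ = 375/418 = 0.89713.
Pooled p̂ = (410+375)/(492+418) = 785/910 = 0.86264.
SE = √(0.118494 × 0.00442486) = 0.02290.
z = (0.83333 − 0.89713)/0.02290 = -0.06380/0.02290 = -2.786.
p-value = 2·P(Z > 2.786) ≈ 0.0053.

z = -2.786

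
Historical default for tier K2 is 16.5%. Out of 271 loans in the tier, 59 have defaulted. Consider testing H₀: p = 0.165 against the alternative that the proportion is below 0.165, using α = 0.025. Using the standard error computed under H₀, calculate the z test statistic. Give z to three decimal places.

p̂ = 59/271 = 0.217712.
SE = √(p₀(1−p₀)/n) = √(0.13778/271) = 0.022548.
z = (0.217712 − 0.165)/0.022548 = 0.052712/0.022548 = 2.338.
p-value = P(Z < 2.338) ≈ 0.9903; since p > α = 0.025, fail to reject H₀.

z = 2.338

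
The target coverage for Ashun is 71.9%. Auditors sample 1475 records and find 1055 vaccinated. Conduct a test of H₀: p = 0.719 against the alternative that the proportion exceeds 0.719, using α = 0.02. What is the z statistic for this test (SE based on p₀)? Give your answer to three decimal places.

z = -0.320

p̂ = 1055/1475 = 0.715254.
Under H₀, SE = √(0.719·0.281/1475) = √(0.000136976) = 0.011704.
z = (0.715254 − 0.719)/0.011704 = -0.003746/0.011704 = -0.320.
p-value = P(Z > -0.320) ≈ 0.6255; since p > α = 0.02, fail to reject H₀.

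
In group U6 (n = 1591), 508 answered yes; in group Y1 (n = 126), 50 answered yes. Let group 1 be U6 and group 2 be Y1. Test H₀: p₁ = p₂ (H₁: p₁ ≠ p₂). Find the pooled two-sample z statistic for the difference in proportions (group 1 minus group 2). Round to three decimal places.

p̂₁ = 508/1591 ≈ 0.319296, p̂₂ = 50/126 ≈ 0.396825.
Pooled p̂ = (508+50)/(1591+126) = 558/1717 = 0.324985.
SE = √(p̂(1−p̂)(1/n₁+1/n₂)) = √(0.324985·0.675015·0.00856504) = √(0.00187891) = 0.043346.
z = (0.319296 − 0.396825)/0.043346 = -0.077529/0.043346 = -1.789.
Two-sided p-value ≈ 2·Φ(−1.789) = 0.0737.

z = -1.789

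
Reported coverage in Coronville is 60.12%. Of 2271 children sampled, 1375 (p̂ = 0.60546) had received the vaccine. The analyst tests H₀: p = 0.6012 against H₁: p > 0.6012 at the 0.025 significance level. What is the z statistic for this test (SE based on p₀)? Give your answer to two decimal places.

p̂ = 1375/2271 = 0.60546.
SE = √(p₀(1−p₀)/n) = √(0.23976/2271) = 0.01027.
z = (0.60546 − 0.6012)/0.01027 = 0.00426/0.01027 = 0.41.
p-value = P(Z > 0.415) ≈ 0.3392, so at α = 0.025 we fail to reject H₀.

z = 0.41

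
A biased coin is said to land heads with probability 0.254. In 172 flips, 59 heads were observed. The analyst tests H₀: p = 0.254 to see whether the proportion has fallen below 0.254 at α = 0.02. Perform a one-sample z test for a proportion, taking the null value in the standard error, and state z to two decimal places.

p̂ = 59/172 = 0.3430.
Standard error under H₀: √(0.254×0.746/172) = 0.0332.
z = (0.3430 − 0.254)/0.0332 = 0.0890/0.0332 = 2.68.
p-value = P(Z < 2.682) ≈ 0.9963; since p > α = 0.02, fail to reject H₀.

z = 2.68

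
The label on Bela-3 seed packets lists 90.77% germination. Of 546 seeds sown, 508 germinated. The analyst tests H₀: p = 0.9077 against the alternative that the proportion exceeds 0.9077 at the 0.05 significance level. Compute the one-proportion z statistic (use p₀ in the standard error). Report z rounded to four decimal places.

z = 1.8328

p̂ = 508/546 ≈ 0.930403.
SE = √(p₀(1−p₀)/n) = √(0.083781/546) = 0.012387.
z = (0.930403 − 0.9077)/0.012387 = 0.022703/0.012387 = 1.8328.
p-value = P(Z > 1.833) ≈ 0.0334. With α = 0.05, reject H₀.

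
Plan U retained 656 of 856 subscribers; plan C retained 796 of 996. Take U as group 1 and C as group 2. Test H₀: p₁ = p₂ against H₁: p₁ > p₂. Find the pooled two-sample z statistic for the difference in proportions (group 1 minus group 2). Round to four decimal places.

p̂₁ = 656/856 ≈ 0.766355, p̂₂ = 796/996 ≈ 0.799197.
Pooled p̂ = (656+796)/(856+996) = 1452/1852 = 0.784017.
SE = √(p̂(1−p̂)(1/n₁+1/n₂)) = √(0.784017·0.215983·0.00217224) = √(0.000367835) = 0.019179.
z = (0.766355 − 0.799197)/0.019179 = -0.032842/0.019179 = -1.7124.

z = -1.7124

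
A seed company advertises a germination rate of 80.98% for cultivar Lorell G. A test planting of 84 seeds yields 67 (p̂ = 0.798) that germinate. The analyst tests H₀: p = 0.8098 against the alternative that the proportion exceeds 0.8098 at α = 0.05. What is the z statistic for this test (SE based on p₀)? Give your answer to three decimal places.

z = -0.284

p̂ = 67/84 ≈ 0.79762.
Standard error under H₀: √(0.8098×0.1902/84) = 0.04282.
z = (0.79762 − 0.8098)/0.04282 = -0.01218/0.04282 = -0.284.
p-value = P(Z > -0.284) ≈ 0.6120; since p > α = 0.05, fail to reject H₀.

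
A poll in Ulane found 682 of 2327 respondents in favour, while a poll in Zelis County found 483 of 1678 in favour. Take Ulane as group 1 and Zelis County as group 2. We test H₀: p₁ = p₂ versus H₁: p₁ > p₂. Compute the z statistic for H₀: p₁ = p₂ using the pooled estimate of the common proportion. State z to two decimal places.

p̂₁ = 682/2327 ≈ 0.29308, p̂₂ = 483/1678 ≈ 0.28784.
Pooled p̂ = (682+483)/(2327+1678) = 1165/4005 = 0.29089.
SE = √(0.206271 × 0.00102569) = 0.01455.
z = (0.29308 − 0.28784)/0.01455 = 0.00524/0.01455 = 0.36.
p-value = P(Z > 0.360) ≈ 0.3594.

z = 0.36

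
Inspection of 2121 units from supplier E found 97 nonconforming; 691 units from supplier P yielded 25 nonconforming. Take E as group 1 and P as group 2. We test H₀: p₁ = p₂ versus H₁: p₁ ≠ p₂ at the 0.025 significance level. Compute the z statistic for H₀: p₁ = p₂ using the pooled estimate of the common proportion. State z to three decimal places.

p̂₁ = 97/2121 ≈ 0.04573, p̂₂ = 25/691 ≈ 0.03618.
Pooled p̂ = (97+25)/(2121+691) = 122/2812 = 0.04339.
SE = √(p̂(1−p̂)(1/n₁+1/n₂)) = √(0.04339·0.95661·0.00191865) = √(7.96302e-05) = 0.00892.
z = (0.04573 − 0.03618)/0.00892 = 0.00955/0.00892 = 1.071.
Two-sided p-value ≈ 2·Φ(−1.071) = 0.2843; since p > α = 0.025, fail to reject H₀.

z = 1.071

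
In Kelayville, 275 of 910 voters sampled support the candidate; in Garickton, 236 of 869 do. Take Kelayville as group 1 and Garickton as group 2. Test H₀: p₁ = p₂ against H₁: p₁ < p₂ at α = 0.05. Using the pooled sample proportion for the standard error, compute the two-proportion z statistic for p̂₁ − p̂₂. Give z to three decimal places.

p̂₁ = 275/910 = 0.30220, p̂₂ = 236/869 = 0.27158.
Pooled p̂ = (275+236)/(910+869) = 511/1779 = 0.28724.
SE = √(0.204733 × 0.00224965) = 0.02146.
z = (0.30220 − 0.27158)/0.02146 = 0.03062/0.02146 = 1.427.
p-value = P(Z < 1.427) ≈ 0.9232, so at α = 0.05 we fail to reject H₀.

z = 1.427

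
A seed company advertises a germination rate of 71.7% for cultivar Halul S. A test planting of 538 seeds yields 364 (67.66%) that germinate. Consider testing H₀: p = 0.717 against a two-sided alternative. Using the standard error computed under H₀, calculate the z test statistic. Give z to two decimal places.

p̂ = 364/538 ≈ 0.6766.
SE = √(p₀(1−p₀)/n) = √(0.20291/538) = 0.0194.
z = (0.6766 − 0.717)/0.0194 = -0.0404/0.0194 = -2.08.
p-value = 2·P(Z > 2.081) ≈ 0.0374.

z = -2.08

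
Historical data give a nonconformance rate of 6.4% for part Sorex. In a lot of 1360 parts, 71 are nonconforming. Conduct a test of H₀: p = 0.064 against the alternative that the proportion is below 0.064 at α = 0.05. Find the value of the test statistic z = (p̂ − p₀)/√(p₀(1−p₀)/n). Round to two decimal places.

z = -1.78

p̂ = 71/1360 ≈ 0.05221.
Standard error under H₀: √(0.064×0.936/1360) = 0.00664.
z = (0.05221 − 0.064)/0.00664 = -0.01179/0.00664 = -1.78.
p-value = P(Z < -1.777) ≈ 0.0378; since p < α = 0.05, reject H₀.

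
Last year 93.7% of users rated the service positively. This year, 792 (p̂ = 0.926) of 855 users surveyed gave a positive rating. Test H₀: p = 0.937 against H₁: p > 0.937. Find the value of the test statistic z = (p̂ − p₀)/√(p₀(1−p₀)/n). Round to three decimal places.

z = -1.286

p̂ = 792/855 ≈ 0.926316.
Under H₀, SE = √(0.937·0.063/855) = √(6.90421e-05) = 0.008309.
z = (0.926316 − 0.937)/0.008309 = -0.010684/0.008309 = -1.286.
p-value = P(Z > -1.286) ≈ 0.9007.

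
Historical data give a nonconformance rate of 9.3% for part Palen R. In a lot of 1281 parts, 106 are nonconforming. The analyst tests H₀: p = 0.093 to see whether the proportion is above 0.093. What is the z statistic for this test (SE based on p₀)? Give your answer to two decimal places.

p̂ = 106/1281 = 0.08275.
SE = √(p₀(1−p₀)/n) = √(0.084351/1281) = 0.00811.
z = (0.08275 − 0.093)/0.00811 = -0.01025/0.00811 = -1.26.
p-value = P(Z > -1.263) ≈ 0.8968.

z = -1.26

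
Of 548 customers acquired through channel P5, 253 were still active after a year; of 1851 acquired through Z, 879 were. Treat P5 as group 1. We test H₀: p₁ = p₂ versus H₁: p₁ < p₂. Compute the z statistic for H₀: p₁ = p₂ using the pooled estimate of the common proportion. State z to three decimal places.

z = -0.544

p̂₁ = 253/548 ≈ 0.46168, p̂₂ = 879/1851 ≈ 0.47488.
Pooled p̂ = (253+879)/(548+1851) = 1132/2399 = 0.47186.
SE = √(p̂(1−p̂)(1/n₁+1/n₂)) = √(0.47186·0.52814·0.00236507) = √(0.000589394) = 0.02428.
z = (0.46168 − 0.47488)/0.02428 = -0.01320/0.02428 = -0.544.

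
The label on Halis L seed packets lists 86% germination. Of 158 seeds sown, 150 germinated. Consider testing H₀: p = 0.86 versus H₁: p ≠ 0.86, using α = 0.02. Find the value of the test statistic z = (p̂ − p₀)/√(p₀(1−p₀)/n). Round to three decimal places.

z = 3.237

p̂ = 150/158 ≈ 0.949367.
Under H₀, SE = √(0.86·0.14/158) = √(0.000762025) = 0.027605.
z = (0.949367 − 0.86)/0.027605 = 0.089367/0.027605 = 3.237.
Two-sided p-value ≈ 2·Φ(−3.237) = 0.0012. With α = 0.02, reject H₀.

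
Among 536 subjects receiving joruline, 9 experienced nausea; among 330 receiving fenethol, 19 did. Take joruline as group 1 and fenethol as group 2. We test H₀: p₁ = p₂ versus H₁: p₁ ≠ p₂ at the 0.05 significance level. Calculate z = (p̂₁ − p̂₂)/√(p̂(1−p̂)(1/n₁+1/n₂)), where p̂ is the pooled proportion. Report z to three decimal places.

z = -3.295

p̂₁ = 9/536 = 0.01679, p̂₂ = 19/330 = 0.05758.
Pooled p̂ = (9+19)/(536+330) = 28/866 = 0.03233.
SE = √(0.0312872 × 0.00489597) = 0.01238.
z = (0.01679 − 0.05758)/0.01238 = -0.04079/0.01238 = -3.295.
p-value = 2·P(Z > 3.295) ≈ 0.0010, so at α = 0.05 we reject H₀.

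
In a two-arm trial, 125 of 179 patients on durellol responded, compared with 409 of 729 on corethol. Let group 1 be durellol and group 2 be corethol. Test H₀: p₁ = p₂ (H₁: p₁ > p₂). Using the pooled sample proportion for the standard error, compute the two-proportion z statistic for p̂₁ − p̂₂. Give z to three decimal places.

p̂₁ = 125/179 ≈ 0.698324, p̂₂ = 409/729 ≈ 0.561043.
Pooled p̂ = (125+409)/(179+729) = 534/908 = 0.588106.
SE = √(0.242237 × 0.00695833) = 0.041056.
z = (0.698324 − 0.561043)/0.041056 = 0.137281/0.041056 = 3.344.

z = 3.344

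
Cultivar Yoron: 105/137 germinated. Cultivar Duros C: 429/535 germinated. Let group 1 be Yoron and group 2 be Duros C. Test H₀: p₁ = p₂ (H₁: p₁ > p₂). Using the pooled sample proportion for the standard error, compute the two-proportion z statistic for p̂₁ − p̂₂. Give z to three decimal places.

p̂₁ = 105/137 ≈ 0.76642, p̂₂ = 429/535 ≈ 0.80187.
Pooled p̂ = (105+429)/(137+535) = 534/672 = 0.79464.
SE = √(p̂(1−p̂)(1/n₁+1/n₂)) = √(0.79464·0.20536·0.00916843) = √(0.00149616) = 0.03868.
z = (0.76642 − 0.80187)/0.03868 = -0.03545/0.03868 = -0.916.
p-value = P(Z > -0.916) ≈ 0.8203.

z = -0.916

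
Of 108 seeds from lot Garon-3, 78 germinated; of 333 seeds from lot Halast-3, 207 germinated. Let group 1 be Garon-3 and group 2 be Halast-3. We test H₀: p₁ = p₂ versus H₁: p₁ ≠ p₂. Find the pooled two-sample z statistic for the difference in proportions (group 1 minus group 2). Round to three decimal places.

p̂₁ = 78/108 ≈ 0.72222, p̂₂ = 207/333 ≈ 0.62162.
Pooled p̂ = (78+207)/(108+333) = 285/441 = 0.64626.
SE = √(p̂(1−p̂)(1/n₁+1/n₂)) = √(0.64626·0.35374·0.0122623) = √(0.00280326) = 0.05295.
z = (0.72222 − 0.62162)/0.05295 = 0.10060/0.05295 = 1.900.

z = 1.900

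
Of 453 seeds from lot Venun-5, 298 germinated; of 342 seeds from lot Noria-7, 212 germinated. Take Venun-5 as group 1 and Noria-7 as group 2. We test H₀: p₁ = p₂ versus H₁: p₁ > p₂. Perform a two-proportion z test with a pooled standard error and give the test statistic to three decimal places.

p̂₁ = 298/453 = 0.65784, p̂₂ = 212/342 = 0.61988.
Pooled p̂ = (298+212)/(453+342) = 510/795 = 0.64151.
SE = √(0.229975 × 0.00513148) = 0.03435.
z = (0.65784 − 0.61988)/0.03435 = 0.03796/0.03435 = 1.105.

z = 1.105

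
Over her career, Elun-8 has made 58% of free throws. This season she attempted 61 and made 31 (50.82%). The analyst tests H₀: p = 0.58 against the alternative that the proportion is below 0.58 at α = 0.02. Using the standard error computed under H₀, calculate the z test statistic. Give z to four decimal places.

z = -1.1362

p̂ = 31/61 ≈ 0.508197.
Standard error under H₀: √(0.58×0.42/61) = 0.063194.
z = (0.508197 − 0.58)/0.063194 = -0.071803/0.063194 = -1.1362.
p-value = P(Z < -1.136) ≈ 0.1279; since p > α = 0.02, fail to reject H₀.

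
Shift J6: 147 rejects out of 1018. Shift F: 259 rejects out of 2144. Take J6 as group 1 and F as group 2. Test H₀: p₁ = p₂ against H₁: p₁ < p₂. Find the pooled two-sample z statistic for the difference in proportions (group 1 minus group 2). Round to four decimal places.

z = 1.8533

p̂₁ = 147/1018 ≈ 0.1444008, p̂₂ = 259/2144 ≈ 0.1208022.
Pooled p̂ = (147+259)/(1018+2144) = 406/3162 = 0.1283997.
SE = √(p̂(1−p̂)(1/n₁+1/n₂)) = √(0.1283997·0.8716003·0.00144874) = √(0.000162133) = 0.0127331.
z = (0.1444008 − 0.1208022)/0.0127331 = 0.0235986/0.0127331 = 1.8533.
p-value = P(Z < 1.853) ≈ 0.9681.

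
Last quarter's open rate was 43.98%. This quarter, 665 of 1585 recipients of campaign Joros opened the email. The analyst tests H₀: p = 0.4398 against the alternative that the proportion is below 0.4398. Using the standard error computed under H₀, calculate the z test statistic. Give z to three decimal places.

z = -1.624

p̂ = 665/1585 = 0.419558.
Standard error under H₀: √(0.4398×0.5602/1585) = 0.012468.
z = (0.419558 − 0.4398)/0.012468 = -0.020242/0.012468 = -1.624.
p-value = P(Z < -1.624) ≈ 0.0522.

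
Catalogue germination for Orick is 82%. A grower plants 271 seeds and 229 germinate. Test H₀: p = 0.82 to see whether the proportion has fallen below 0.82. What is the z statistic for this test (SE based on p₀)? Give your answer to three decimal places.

p̂ = 229/271 = 0.84502.
SE = √(p₀(1−p₀)/n) = √(0.1476/271) = 0.02334.
z = (0.84502 − 0.82)/0.02334 = 0.02502/0.02334 = 1.072.

z = 1.072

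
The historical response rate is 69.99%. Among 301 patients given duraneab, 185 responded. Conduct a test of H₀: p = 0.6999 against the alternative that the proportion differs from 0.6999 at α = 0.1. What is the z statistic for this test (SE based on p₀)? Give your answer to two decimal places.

z = -3.23

p̂ = 185/301 ≈ 0.6146.
Standard error under H₀: √(0.6999×0.3001/301) = 0.0264.
z = (0.6146 − 0.6999)/0.0264 = -0.0853/0.0264 = -3.23.
p-value = 2·P(Z > 3.228) ≈ 0.0012; since p < α = 0.1, reject H₀.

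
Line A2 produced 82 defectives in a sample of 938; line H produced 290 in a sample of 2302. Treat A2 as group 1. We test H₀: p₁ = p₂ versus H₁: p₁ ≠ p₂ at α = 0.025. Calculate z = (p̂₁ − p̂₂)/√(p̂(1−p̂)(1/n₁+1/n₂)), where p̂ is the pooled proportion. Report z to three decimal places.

p̂₁ = 82/938 ≈ 0.08742, p̂₂ = 290/2302 ≈ 0.12598.
Pooled p̂ = (82+290)/(938+2302) = 372/3240 = 0.11481.
SE = √(p̂(1−p̂)(1/n₁+1/n₂)) = √(0.11481·0.88519·0.0015005) = √(0.0001525) = 0.01235.
z = (0.08742 − 0.12598)/0.01235 = -0.03856/0.01235 = -3.122.
Two-sided p-value ≈ 2·Φ(−3.122) = 0.0018. With α = 0.025, reject H₀.

z = -3.122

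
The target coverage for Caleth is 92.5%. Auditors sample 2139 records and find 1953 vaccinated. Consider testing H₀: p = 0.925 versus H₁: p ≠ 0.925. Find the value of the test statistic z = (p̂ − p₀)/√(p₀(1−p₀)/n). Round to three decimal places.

z = -2.099

p̂ = 1953/2139 ≈ 0.9130435.
Standard error under H₀: √(0.925×0.075/2139) = 0.0056950.
z = (0.9130435 − 0.925)/0.0056950 = -0.0119565/0.0056950 = -2.099.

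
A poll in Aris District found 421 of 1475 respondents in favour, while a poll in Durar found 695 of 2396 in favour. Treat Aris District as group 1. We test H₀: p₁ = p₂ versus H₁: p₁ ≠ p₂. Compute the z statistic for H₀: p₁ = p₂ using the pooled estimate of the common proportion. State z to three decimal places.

z = -0.310

p̂₁ = 421/1475 = 0.28542, p̂₂ = 695/2396 = 0.29007.
Pooled p̂ = (421+695)/(1475+2396) = 1116/3871 = 0.28830.
SE = √(0.205182 × 0.00109533) = 0.01499.
z = (0.28542 − 0.29007)/0.01499 = -0.00465/0.01499 = -0.310.
p-value = 2·P(Z > 0.310) ≈ 0.7568.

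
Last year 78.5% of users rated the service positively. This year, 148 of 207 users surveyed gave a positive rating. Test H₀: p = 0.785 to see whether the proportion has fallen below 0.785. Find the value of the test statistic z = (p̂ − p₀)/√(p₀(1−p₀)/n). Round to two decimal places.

p̂ = 148/207 ≈ 0.7150.
SE = √(p₀(1−p₀)/n) = √(0.16877/207) = 0.0286.
z = (0.7150 − 0.785)/0.0286 = -0.0700/0.0286 = -2.45.

z = -2.45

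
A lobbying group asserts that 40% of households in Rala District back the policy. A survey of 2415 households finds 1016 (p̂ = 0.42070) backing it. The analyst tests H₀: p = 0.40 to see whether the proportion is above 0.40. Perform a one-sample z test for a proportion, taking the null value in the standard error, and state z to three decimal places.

p̂ = 1016/2415 ≈ 0.420704.
SE = √(p₀(1−p₀)/n) = √(0.24/2415) = 0.009969.
z = (0.420704 − 0.4)/0.009969 = 0.020704/0.009969 = 2.077.

z = 2.077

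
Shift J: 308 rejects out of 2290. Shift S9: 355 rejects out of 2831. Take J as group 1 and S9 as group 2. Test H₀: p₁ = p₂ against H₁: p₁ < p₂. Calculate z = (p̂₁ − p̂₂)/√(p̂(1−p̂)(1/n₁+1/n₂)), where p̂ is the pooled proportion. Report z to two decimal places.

p̂₁ = 308/2290 = 0.13450, p̂₂ = 355/2831 = 0.12540.
Pooled p̂ = (308+355)/(2290+2831) = 663/5121 = 0.12947.
SE = √(0.112705 × 0.000789913) = 0.00944.
z = (0.13450 − 0.12540)/0.00944 = 0.00910/0.00944 = 0.96.
p-value = P(Z < 0.964) ≈ 0.8326.

z = 0.96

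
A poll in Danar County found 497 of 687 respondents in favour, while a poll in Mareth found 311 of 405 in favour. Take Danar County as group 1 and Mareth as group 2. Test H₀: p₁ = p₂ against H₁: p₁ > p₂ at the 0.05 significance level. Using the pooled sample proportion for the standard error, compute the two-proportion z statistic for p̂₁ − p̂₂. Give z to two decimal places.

p̂₁ = 497/687 = 0.7234, p̂₂ = 311/405 = 0.7679.
Pooled p̂ = (497+311)/(687+405) = 808/1092 = 0.7399.
SE = √(p̂(1−p̂)(1/n₁+1/n₂)) = √(0.7399·0.2601·0.00392474) = √(0.000755258) = 0.0275.
z = (0.7234 − 0.7679)/0.0275 = -0.0445/0.0275 = -1.62.
p-value = P(Z > -1.618) ≈ 0.9472; since p > α = 0.05, fail to reject H₀.

z = -1.62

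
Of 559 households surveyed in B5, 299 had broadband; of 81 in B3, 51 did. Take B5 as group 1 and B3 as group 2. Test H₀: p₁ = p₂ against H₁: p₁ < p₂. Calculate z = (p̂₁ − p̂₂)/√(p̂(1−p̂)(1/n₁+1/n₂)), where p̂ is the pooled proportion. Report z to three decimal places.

z = -1.601

p̂₁ = 299/559 = 0.53488, p̂₂ = 51/81 = 0.62963.
Pooled p̂ = (299+51)/(559+81) = 350/640 = 0.54688.
SE = √(p̂(1−p̂)(1/n₁+1/n₂)) = √(0.54688·0.45312·0.0141346) = √(0.00350259) = 0.05918.
z = (0.53488 − 0.62963)/0.05918 = -0.09475/0.05918 = -1.601.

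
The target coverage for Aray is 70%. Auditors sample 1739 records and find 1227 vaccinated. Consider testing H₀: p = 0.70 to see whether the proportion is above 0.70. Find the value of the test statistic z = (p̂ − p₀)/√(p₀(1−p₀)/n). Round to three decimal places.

p̂ = 1227/1739 = 0.70558.
Under H₀, SE = √(0.7·0.3/1739) = √(0.000120759) = 0.01099.
z = (0.70558 − 0.7)/0.01099 = 0.00558/0.01099 = 0.508.
p-value = P(Z > 0.508) ≈ 0.3059.

z = 0.508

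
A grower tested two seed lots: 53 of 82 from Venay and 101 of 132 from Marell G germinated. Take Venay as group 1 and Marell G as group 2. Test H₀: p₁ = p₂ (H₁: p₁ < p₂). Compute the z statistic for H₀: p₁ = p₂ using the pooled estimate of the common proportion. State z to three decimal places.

z = -1.881

p̂₁ = 53/82 = 0.64634, p̂₂ = 101/132 = 0.76515.
Pooled p̂ = (53+101)/(82+132) = 154/214 = 0.71963.
SE = √(p̂(1−p̂)(1/n₁+1/n₂)) = √(0.71963·0.28037·0.0197709) = √(0.00398906) = 0.06316.
z = (0.64634 − 0.76515)/0.06316 = -0.11881/0.06316 = -1.881.
p-value = P(Z < -1.881) ≈ 0.0300.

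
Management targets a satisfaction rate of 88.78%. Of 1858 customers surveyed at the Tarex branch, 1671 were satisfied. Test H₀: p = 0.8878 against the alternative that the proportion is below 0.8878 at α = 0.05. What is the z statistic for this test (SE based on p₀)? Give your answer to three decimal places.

p̂ = 1671/1858 ≈ 0.89935.
SE = √(p₀(1−p₀)/n) = √(0.099611/1858) = 0.00732.
z = (0.89935 − 0.8878)/0.00732 = 0.01155/0.00732 = 1.578.
p-value = P(Z < 1.578) ≈ 0.9427, so at α = 0.05 we fail to reject H₀.

z = 1.578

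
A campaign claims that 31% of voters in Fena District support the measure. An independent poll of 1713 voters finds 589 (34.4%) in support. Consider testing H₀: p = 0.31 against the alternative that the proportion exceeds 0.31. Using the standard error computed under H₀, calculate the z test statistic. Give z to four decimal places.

z = 3.0284

p̂ = 589/1713 = 0.3438412.
Standard error under H₀: √(0.31×0.69/1713) = 0.0111745.
z = (0.3438412 − 0.31)/0.0111745 = 0.0338412/0.0111745 = 3.0284.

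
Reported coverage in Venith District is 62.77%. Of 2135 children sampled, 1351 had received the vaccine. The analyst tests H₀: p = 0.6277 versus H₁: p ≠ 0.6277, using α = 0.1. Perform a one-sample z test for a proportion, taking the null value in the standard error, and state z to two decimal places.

z = 0.49

p̂ = 1351/2135 ≈ 0.6328.
Standard error under H₀: √(0.6277×0.3723/2135) = 0.0105.
z = (0.6328 − 0.6277)/0.0105 = 0.0051/0.0105 = 0.49.
Two-sided p-value ≈ 2·Φ(−0.486) = 0.6268; since p > α = 0.1, fail to reject H₀.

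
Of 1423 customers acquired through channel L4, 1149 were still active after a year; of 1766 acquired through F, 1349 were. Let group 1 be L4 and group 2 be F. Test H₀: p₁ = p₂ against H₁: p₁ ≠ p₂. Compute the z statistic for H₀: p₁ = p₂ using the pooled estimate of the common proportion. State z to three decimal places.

p̂₁ = 1149/1423 = 0.80745, p̂₂ = 1349/1766 = 0.76387.
Pooled p̂ = (1149+1349)/(1423+1766) = 2498/3189 = 0.78332.
SE = √(0.169731 × 0.00126899) = 0.01468.
z = (0.80745 − 0.76387)/0.01468 = 0.04358/0.01468 = 2.969.
p-value = 2·P(Z > 2.969) ≈ 0.0030.

z = 2.969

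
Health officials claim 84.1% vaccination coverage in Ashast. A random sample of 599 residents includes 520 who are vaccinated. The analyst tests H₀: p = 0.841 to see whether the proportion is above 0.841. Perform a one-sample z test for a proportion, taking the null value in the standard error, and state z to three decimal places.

p̂ = 520/599 ≈ 0.86811.
SE = √(p₀(1−p₀)/n) = √(0.13372/599) = 0.01494.
z = (0.86811 − 0.841)/0.01494 = 0.02711/0.01494 = 1.815.
p-value = P(Z > 1.815) ≈ 0.0348.

z = 1.815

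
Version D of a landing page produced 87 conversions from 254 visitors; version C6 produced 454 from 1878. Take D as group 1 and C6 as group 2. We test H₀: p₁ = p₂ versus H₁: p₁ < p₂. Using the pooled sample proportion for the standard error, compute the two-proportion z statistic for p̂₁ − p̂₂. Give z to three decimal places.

z = 3.464

p̂₁ = 87/254 ≈ 0.34252, p̂₂ = 454/1878 ≈ 0.24175.
Pooled p̂ = (87+454)/(254+1878) = 541/2132 = 0.25375.
SE = √(0.189362 × 0.00446949) = 0.02909.
z = (0.34252 − 0.24175)/0.02909 = 0.10077/0.02909 = 3.464.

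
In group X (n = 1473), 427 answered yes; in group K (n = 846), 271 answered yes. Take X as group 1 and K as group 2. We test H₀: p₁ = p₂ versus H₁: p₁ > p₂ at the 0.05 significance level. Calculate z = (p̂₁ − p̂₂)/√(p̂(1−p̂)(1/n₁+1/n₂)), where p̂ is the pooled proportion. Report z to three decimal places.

z = -1.539

p̂₁ = 427/1473 ≈ 0.28988, p̂₂ = 271/846 ≈ 0.32033.
Pooled p̂ = (427+271)/(1473+846) = 698/2319 = 0.30099.
SE = √(0.210396 × 0.00186092) = 0.01979.
z = (0.28988 − 0.32033)/0.01979 = -0.03045/0.01979 = -1.539.
p-value = P(Z > -1.539) ≈ 0.9381; since p > α = 0.05, fail to reject H₀.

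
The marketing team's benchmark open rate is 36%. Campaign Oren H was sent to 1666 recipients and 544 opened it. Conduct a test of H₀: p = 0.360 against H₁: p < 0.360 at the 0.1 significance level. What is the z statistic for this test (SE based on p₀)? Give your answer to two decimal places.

z = -2.85

p̂ = 544/1666 ≈ 0.32653.
Standard error under H₀: √(0.36×0.64/1666) = 0.01176.
z = (0.32653 − 0.36)/0.01176 = -0.03347/0.01176 = -2.85.
p-value = P(Z < -2.846) ≈ 0.0022, so at α = 0.1 we reject H₀.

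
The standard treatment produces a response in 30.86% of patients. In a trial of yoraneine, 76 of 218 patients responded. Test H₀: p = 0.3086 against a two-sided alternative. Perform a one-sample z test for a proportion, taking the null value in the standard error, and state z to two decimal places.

z = 1.28

p̂ = 76/218 ≈ 0.3486.
Under H₀, SE = √(0.3086·0.6914/218) = √(0.000978743) = 0.0313.
z = (0.3486 − 0.3086)/0.0313 = 0.0400/0.0313 = 1.28.
Two-sided p-value ≈ 2·Φ(−1.279) = 0.2008.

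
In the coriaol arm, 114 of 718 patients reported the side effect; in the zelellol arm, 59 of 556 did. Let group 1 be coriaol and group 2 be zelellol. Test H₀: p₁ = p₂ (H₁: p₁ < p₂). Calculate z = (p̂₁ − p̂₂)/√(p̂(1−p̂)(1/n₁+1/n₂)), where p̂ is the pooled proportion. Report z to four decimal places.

z = 2.7211

p̂₁ = 114/718 = 0.158774, p̂₂ = 59/556 = 0.106115.
Pooled p̂ = (114+59)/(718+556) = 173/1274 = 0.135793.
SE = √(p̂(1−p̂)(1/n₁+1/n₂)) = √(0.135793·0.864207·0.00319132) = √(0.000374511) = 0.019352.
z = (0.158774 − 0.106115)/0.019352 = 0.052659/0.019352 = 2.7211.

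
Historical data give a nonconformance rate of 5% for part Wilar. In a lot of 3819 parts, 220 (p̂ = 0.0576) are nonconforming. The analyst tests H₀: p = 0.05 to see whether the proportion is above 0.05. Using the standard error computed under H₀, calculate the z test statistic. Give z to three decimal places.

p̂ = 220/3819 = 0.057607.
SE = √(p₀(1−p₀)/n) = √(0.0475/3819) = 0.003527.
z = (0.057607 − 0.05)/0.003527 = 0.007607/0.003527 = 2.157.
p-value = P(Z > 2.157) ≈ 0.0155.

z = 2.157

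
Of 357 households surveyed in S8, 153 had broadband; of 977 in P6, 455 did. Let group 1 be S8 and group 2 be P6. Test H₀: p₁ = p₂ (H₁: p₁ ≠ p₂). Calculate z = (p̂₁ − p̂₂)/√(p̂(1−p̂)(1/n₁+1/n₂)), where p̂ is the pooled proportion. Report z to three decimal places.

p̂₁ = 153/357 = 0.42857, p̂₂ = 455/977 = 0.46571.
Pooled p̂ = (153+455)/(357+977) = 608/1334 = 0.45577.
SE = √(0.248044 × 0.00382466) = 0.03080.
z = (0.42857 − 0.46571)/0.03080 = -0.03714/0.03080 = -1.206.
Two-sided p-value ≈ 2·Φ(−1.206) = 0.2279.

z = -1.206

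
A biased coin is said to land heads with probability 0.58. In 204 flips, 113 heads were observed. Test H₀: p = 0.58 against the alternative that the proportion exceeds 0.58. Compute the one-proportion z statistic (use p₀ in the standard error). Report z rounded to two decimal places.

p̂ = 113/204 ≈ 0.5539.
Standard error under H₀: √(0.58×0.42/204) = 0.0346.
z = (0.5539 − 0.58)/0.0346 = -0.0261/0.0346 = -0.75.

z = -0.75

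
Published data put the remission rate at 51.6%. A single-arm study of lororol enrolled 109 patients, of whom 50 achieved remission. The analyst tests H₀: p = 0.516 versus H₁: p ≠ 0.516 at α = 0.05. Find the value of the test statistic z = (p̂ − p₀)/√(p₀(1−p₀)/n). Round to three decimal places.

p̂ = 50/109 ≈ 0.45872.
Standard error under H₀: √(0.516×0.484/109) = 0.04787.
z = (0.45872 − 0.516)/0.04787 = -0.05728/0.04787 = -1.197.
p-value = 2·P(Z > 1.197) ≈ 0.2314. With α = 0.05, fail to reject H₀.

z = -1.197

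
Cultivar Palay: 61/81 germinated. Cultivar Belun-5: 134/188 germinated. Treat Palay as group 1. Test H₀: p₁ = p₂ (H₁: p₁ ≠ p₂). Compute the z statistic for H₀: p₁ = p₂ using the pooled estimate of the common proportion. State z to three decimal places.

z = 0.679

p̂₁ = 61/81 = 0.75309, p̂₂ = 134/188 = 0.71277.
Pooled p̂ = (61+134)/(81+188) = 195/269 = 0.72491.
SE = √(0.199417 × 0.0176648) = 0.05935.
z = (0.75309 − 0.71277)/0.05935 = 0.04032/0.05935 = 0.679.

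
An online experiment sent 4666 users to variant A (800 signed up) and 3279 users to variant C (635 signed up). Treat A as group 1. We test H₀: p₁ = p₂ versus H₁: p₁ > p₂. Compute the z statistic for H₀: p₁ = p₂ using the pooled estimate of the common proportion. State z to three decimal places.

z = -2.533

p̂₁ = 800/4666 = 0.171453, p̂₂ = 635/3279 = 0.193657.
Pooled p̂ = (800+635)/(4666+3279) = 1435/7945 = 0.180617.
SE = √(0.147994 × 0.000519287) = 0.008767.
z = (0.171453 − 0.193657)/0.008767 = -0.022204/0.008767 = -2.533.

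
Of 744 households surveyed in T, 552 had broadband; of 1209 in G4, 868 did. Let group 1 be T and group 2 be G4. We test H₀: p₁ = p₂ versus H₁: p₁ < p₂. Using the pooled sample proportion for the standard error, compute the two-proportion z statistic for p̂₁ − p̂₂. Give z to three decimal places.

p̂₁ = 552/744 = 0.74194, p̂₂ = 868/1209 = 0.71795.
Pooled p̂ = (552+868)/(744+1209) = 1420/1953 = 0.72709.
SE = √(p̂(1−p̂)(1/n₁+1/n₂)) = √(0.72709·0.27291·0.00217122) = √(0.000430838) = 0.02076.
z = (0.74194 − 0.71795)/0.02076 = 0.02399/0.02076 = 1.156.
p-value = P(Z < 1.156) ≈ 0.8761.

z = 1.156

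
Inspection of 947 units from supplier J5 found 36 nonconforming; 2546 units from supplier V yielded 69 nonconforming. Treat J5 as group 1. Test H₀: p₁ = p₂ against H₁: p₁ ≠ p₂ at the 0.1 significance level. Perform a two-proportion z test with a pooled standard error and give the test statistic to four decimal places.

p̂₁ = 36/947 = 0.0380148, p̂₂ = 69/2546 = 0.0271013.
Pooled p̂ = (36+69)/(947+2546) = 105/3493 = 0.0300601.
SE = √(0.0291565 × 0.00144874) = 0.0064992.
z = (0.0380148 − 0.0271013)/0.0064992 = 0.0109135/0.0064992 = 1.6792.
Two-sided p-value ≈ 2·Φ(−1.679) = 0.0931; since p < α = 0.1, reject H₀.

z = 1.6792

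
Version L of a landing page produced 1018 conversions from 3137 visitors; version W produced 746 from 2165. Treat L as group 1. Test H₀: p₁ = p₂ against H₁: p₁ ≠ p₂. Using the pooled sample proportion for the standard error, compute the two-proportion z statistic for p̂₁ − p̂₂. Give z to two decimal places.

z = -1.52

p̂₁ = 1018/3137 = 0.3245, p̂₂ = 746/2165 = 0.3446.
Pooled p̂ = (1018+746)/(3137+2165) = 1764/5302 = 0.3327.
SE = √(0.222012 × 0.00078067) = 0.0132.
z = (0.3245 − 0.3446)/0.0132 = -0.0201/0.0132 = -1.52.
Two-sided p-value ≈ 2·Φ(−1.524) = 0.1276.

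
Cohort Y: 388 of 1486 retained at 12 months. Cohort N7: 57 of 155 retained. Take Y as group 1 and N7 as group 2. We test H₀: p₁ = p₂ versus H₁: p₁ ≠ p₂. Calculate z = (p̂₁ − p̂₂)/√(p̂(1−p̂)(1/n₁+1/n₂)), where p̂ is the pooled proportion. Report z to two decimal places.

z = -2.84

p̂₁ = 388/1486 ≈ 0.2611, p̂₂ = 57/155 ≈ 0.3677.
Pooled p̂ = (388+57)/(1486+155) = 445/1641 = 0.2712.
SE = √(0.19764 × 0.00712456) = 0.0375.
z = (0.2611 − 0.3677)/0.0375 = -0.1066/0.0375 = -2.84.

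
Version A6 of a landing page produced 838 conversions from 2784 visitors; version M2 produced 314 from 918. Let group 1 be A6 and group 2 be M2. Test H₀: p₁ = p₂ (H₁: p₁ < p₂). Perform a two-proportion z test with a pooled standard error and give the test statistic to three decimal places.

p̂₁ = 838/2784 ≈ 0.30101, p̂₂ = 314/918 ≈ 0.34205.
Pooled p̂ = (838+314)/(2784+918) = 1152/3702 = 0.31118.
SE = √(0.214348 × 0.00144852) = 0.01762.
z = (0.30101 − 0.34205)/0.01762 = -0.04104/0.01762 = -2.329.
p-value = P(Z < -2.329) ≈ 0.0099.

z = -2.329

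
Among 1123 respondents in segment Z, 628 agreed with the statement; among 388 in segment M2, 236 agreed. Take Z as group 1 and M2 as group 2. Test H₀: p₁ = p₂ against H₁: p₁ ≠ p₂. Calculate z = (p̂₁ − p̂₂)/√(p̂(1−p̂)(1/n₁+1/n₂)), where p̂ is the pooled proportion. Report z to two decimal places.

z = -1.68

p̂₁ = 628/1123 ≈ 0.5592, p̂₂ = 236/388 ≈ 0.6082.
Pooled p̂ = (628+236)/(1123+388) = 864/1511 = 0.5718.
SE = √(0.244844 × 0.00346779) = 0.0291.
z = (0.5592 − 0.6082)/0.0291 = -0.0490/0.0291 = -1.68.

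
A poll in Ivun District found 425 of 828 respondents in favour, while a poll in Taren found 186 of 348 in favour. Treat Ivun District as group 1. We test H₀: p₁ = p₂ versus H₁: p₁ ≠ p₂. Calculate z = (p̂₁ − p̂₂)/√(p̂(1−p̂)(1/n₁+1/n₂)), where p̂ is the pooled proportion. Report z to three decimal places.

p̂₁ = 425/828 = 0.51329, p̂₂ = 186/348 = 0.53448.
Pooled p̂ = (425+186)/(828+348) = 611/1176 = 0.51956.
SE = √(0.249617 × 0.00408129) = 0.03192.
z = (0.51329 − 0.53448)/0.03192 = -0.02119/0.03192 = -0.664.
Two-sided p-value ≈ 2·Φ(−0.664) = 0.5066.

z = -0.664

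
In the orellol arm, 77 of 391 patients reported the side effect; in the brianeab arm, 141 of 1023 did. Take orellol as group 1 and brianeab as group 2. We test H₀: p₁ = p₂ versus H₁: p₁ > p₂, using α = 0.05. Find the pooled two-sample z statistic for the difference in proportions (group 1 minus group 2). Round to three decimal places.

p̂₁ = 77/391 = 0.19693, p̂₂ = 141/1023 = 0.13783.
Pooled p̂ = (77+141)/(391+1023) = 218/1414 = 0.15417.
SE = √(0.130403 × 0.00353506) = 0.02147.
z = (0.19693 − 0.13783)/0.02147 = 0.05910/0.02147 = 2.753.
p-value = P(Z > 2.753) ≈ 0.0030; since p < α = 0.05, reject H₀.

z = 2.753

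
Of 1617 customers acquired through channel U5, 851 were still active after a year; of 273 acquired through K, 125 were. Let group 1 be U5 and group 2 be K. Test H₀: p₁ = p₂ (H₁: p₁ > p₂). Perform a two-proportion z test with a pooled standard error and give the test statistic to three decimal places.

z = 2.092

p̂₁ = 851/1617 = 0.52628, p̂₂ = 125/273 = 0.45788.
Pooled p̂ = (851+125)/(1617+273) = 976/1890 = 0.51640.
SE = √(0.249731 × 0.00428143) = 0.03270.
z = (0.52628 − 0.45788)/0.03270 = 0.06840/0.03270 = 2.092.
p-value = P(Z > 2.092) ≈ 0.0182.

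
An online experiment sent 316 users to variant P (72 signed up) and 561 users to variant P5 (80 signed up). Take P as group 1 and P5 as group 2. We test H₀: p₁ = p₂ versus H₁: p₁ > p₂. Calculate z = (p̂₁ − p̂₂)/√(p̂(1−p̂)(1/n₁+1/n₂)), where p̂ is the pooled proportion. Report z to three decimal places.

p̂₁ = 72/316 ≈ 0.22785, p̂₂ = 80/561 ≈ 0.14260.
Pooled p̂ = (72+80)/(316+561) = 152/877 = 0.17332.
SE = √(p̂(1−p̂)(1/n₁+1/n₂)) = √(0.17332·0.82668·0.00494709) = √(0.000708814) = 0.02662.
z = (0.22785 − 0.14260)/0.02662 = 0.08525/0.02662 = 3.202.

z = 3.202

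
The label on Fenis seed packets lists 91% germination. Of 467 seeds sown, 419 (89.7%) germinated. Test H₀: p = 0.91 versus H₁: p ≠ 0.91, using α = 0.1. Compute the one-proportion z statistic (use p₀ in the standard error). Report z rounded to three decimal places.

p̂ = 419/467 ≈ 0.89722.
Standard error under H₀: √(0.91×0.09/467) = 0.01324.
z = (0.89722 − 0.91)/0.01324 = -0.01278/0.01324 = -0.965.
Two-sided p-value ≈ 2·Φ(−0.965) = 0.3344, so at α = 0.1 we fail to reject H₀.

z = -0.965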